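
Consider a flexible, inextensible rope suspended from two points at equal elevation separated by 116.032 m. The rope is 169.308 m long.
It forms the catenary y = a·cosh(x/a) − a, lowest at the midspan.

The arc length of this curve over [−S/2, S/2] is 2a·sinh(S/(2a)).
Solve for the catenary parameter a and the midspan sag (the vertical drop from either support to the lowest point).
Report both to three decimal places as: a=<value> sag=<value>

seed: a₀ = √(S³/(24(L−S))) = √(116.032³/(24·53.276)) = 34.953868
iter 1: u=1.659788  f(a)=+7.839e+00  f'(a)=-3.975e+00  a ← 34.953868 − (+7.839e+00/-3.975e+00) = 36.925811
iter 2: u=1.571150  f(a)=+7.123e-01  f'(a)=-3.283e+00  a ← 36.925811 − (+7.123e-01/-3.283e+00) = 37.142781
iter 3: u=1.561972  f(a)=+7.179e-03  f'(a)=-3.217e+00  a ← 37.142781 − (+7.179e-03/-3.217e+00) = 37.145013
iter 4: u=1.561879  f(a)=+7.455e-07  f'(a)=-3.216e+00  a ← 37.145013 − (+7.455e-07/-3.216e+00) = 37.145013
iter 5: u=1.561879  f(a)=+2.842e-14  f'(a)=-3.216e+00  a ← 37.145013 − (+2.842e-14/-3.216e+00) = 37.145013
converged: |Δa| < 1e-12 after 5 iterations
sag = a·(cosh(S/(2a)) − 1) = 37.145013·(cosh(1.561879) − 1) = 55.299845
T_max/T_min = cosh(S/(2a)) = 2.488756

a=37.145 sag=55.300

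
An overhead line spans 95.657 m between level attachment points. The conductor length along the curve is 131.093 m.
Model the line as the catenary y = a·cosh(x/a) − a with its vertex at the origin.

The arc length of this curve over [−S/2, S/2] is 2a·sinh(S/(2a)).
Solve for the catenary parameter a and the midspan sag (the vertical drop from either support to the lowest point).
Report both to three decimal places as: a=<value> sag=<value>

a=33.730 sag=39.986

seed: a₀ = √(S³/(24(L−S))) = √(95.657³/(24·35.436)) = 32.080946
iter 1: u=1.490869  f(a)=+4.153e+00  f'(a)=-2.741e+00  a ← 32.080946 − (+4.153e+00/-2.741e+00) = 33.596241
iter 2: u=1.423627  f(a)=+3.124e-01  f'(a)=-2.343e+00  a ← 33.596241 − (+3.124e-01/-2.343e+00) = 33.729586
iter 3: u=1.417998  f(a)=+2.085e-03  f'(a)=-2.311e+00  a ← 33.729586 − (+2.085e-03/-2.311e+00) = 33.730488
iter 4: u=1.417961  f(a)=+9.426e-08  f'(a)=-2.311e+00  a ← 33.730488 − (+9.426e-08/-2.311e+00) = 33.730488
iter 5: u=1.417961  f(a)=-2.842e-14  f'(a)=-2.311e+00  a ← 33.730488 − (-2.842e-14/-2.311e+00) = 33.730488
converged: |Δa| < 1e-12 after 5 iterations
sag = a·(cosh(S/(2a)) − 1) = 33.730488·(cosh(1.417961) − 1) = 39.985789
T_max/T_min = cosh(S/(2a)) = 2.185449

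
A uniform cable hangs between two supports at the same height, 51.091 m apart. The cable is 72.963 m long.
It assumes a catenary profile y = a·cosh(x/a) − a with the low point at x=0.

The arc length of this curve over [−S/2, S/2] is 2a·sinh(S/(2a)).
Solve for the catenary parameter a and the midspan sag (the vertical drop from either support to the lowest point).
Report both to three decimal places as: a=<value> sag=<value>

seed: a₀ = √(S³/(24(L−S))) = √(51.091³/(24·21.872)) = 15.939208
iter 1: u=1.602683  f(a)=+2.987e+00  f'(a)=-3.517e+00  a ← 15.939208 − (+2.987e+00/-3.517e+00) = 16.788487
iter 2: u=1.521608  f(a)=+2.554e-01  f'(a)=-2.939e+00  a ← 16.788487 − (+2.554e-01/-2.939e+00) = 16.875360
iter 3: u=1.513775  f(a)=+2.251e-03  f'(a)=-2.888e+00  a ← 16.875360 − (+2.251e-03/-2.888e+00) = 16.876139
iter 4: u=1.513705  f(a)=+1.784e-07  f'(a)=-2.887e+00  a ← 16.876139 − (+1.784e-07/-2.887e+00) = 16.876139
iter 5: u=1.513705  f(a)=+1.421e-14  f'(a)=-2.887e+00  a ← 16.876139 − (+1.421e-14/-2.887e+00) = 16.876139
converged: |Δa| < 1e-12 after 5 iterations
sag = a·(cosh(S/(2a)) − 1) = 16.876139·(cosh(1.513705) − 1) = 23.319680
T_max/T_min = cosh(S/(2a)) = 2.381814

a=16.876 sag=23.320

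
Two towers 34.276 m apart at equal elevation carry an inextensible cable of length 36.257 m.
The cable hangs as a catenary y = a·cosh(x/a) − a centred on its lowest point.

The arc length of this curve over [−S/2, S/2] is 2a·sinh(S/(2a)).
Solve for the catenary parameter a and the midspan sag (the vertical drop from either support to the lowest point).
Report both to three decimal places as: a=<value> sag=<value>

seed: a₀ = √(S³/(24(L−S))) = √(34.276³/(24·1.981)) = 29.102972
iter 1: u=0.588875  f(a)=+3.463e-02  f'(a)=-1.409e-01  a ← 29.102972 − (+3.463e-02/-1.409e-01) = 29.348740
iter 2: u=0.583943  f(a)=+4.436e-04  f'(a)=-1.373e-01  a ← 29.348740 − (+4.436e-04/-1.373e-01) = 29.351970
iter 3: u=0.583879  f(a)=+7.487e-08  f'(a)=-1.373e-01  a ← 29.351970 − (+7.487e-08/-1.373e-01) = 29.351971
iter 4: u=0.583879  f(a)=+0.000e+00  f'(a)=-1.373e-01  a ← 29.351971 − (+0.000e+00/-1.373e-01) = 29.351971
converged: |Δa| < 1e-12 after 4 iterations
sag = a·(cosh(S/(2a)) − 1) = 29.351971·(cosh(0.583879) − 1) = 5.147025
T_max/T_min = cosh(S/(2a)) = 1.175355

a=29.352 sag=5.147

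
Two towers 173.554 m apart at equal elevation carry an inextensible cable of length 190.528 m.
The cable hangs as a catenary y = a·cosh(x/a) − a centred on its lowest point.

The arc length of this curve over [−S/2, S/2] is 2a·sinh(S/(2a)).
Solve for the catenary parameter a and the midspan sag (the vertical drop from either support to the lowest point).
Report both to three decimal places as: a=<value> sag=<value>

seed: a₀ = √(S³/(24(L−S))) = √(173.554³/(24·16.974)) = 113.280256
iter 1: u=0.766038  f(a)=+5.050e-01  f'(a)=-3.176e-01  a ← 113.280256 − (+5.050e-01/-3.176e-01) = 114.870248
iter 2: u=0.755435  f(a)=+1.083e-02  f'(a)=-3.041e-01  a ← 114.870248 − (+1.083e-02/-3.041e-01) = 114.905855
iter 3: u=0.755201  f(a)=+5.222e-06  f'(a)=-3.039e-01  a ← 114.905855 − (+5.222e-06/-3.039e-01) = 114.905872
iter 4: u=0.755201  f(a)=+1.222e-12  f'(a)=-3.039e-01  a ← 114.905872 − (+1.222e-12/-3.039e-01) = 114.905872
converged: |Δa| < 1e-12 after 4 iterations
sag = a·(cosh(S/(2a)) − 1) = 114.905872·(cosh(0.755201) − 1) = 34.354267
T_max/T_min = cosh(S/(2a)) = 1.298977

a=114.906 sag=34.354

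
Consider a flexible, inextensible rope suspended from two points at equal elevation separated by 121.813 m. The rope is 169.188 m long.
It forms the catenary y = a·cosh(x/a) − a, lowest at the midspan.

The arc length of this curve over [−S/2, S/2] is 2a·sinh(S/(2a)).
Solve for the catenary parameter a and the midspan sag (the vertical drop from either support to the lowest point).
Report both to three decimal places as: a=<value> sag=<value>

a=42.016 sag=52.438

seed: a₀ = √(S³/(24(L−S))) = √(121.813³/(24·47.375)) = 39.871284
iter 1: u=1.527578  f(a)=+5.845e+00  f'(a)=-2.979e+00  a ← 39.871284 − (+5.845e+00/-2.979e+00) = 41.833136
iter 2: u=1.455939  f(a)=+4.591e-01  f'(a)=-2.528e+00  a ← 41.833136 − (+4.591e-01/-2.528e+00) = 42.014736
iter 3: u=1.449646  f(a)=+3.366e-03  f'(a)=-2.491e+00  a ← 42.014736 − (+3.366e-03/-2.491e+00) = 42.016087
iter 4: u=1.449600  f(a)=+1.839e-07  f'(a)=-2.491e+00  a ← 42.016087 − (+1.839e-07/-2.491e+00) = 42.016087
iter 5: u=1.449600  f(a)=+0.000e+00  f'(a)=-2.491e+00  a ← 42.016087 − (+0.000e+00/-2.491e+00) = 42.016087
converged: |Δa| < 1e-12 after 5 iterations
sag = a·(cosh(S/(2a)) − 1) = 42.016087·(cosh(1.449600) − 1) = 52.437586
T_max/T_min = cosh(S/(2a)) = 2.248036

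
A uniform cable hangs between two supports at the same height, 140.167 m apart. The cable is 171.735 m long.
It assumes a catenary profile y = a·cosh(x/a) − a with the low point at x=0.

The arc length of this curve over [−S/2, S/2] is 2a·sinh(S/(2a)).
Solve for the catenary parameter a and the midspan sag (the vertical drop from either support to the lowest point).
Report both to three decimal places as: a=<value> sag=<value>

seed: a₀ = √(S³/(24(L−S))) = √(140.167³/(24·31.568)) = 60.289199
iter 1: u=1.162455  f(a)=+2.203e+00  f'(a)=-1.196e+00  a ← 60.289199 − (+2.203e+00/-1.196e+00) = 62.131435
iter 2: u=1.127988  f(a)=+1.050e-01  f'(a)=-1.084e+00  a ← 62.131435 − (+1.050e-01/-1.084e+00) = 62.228280
iter 3: u=1.126232  f(a)=+2.650e-04  f'(a)=-1.079e+00  a ← 62.228280 − (+2.650e-04/-1.079e+00) = 62.228525
iter 4: u=1.126228  f(a)=+1.697e-09  f'(a)=-1.079e+00  a ← 62.228525 − (+1.697e-09/-1.079e+00) = 62.228525
iter 5: u=1.126228  f(a)=+0.000e+00  f'(a)=-1.079e+00  a ← 62.228525 − (+0.000e+00/-1.079e+00) = 62.228525
converged: |Δa| < 1e-12 after 5 iterations
sag = a·(cosh(S/(2a)) − 1) = 62.228525·(cosh(1.126228) − 1) = 43.816828
T_max/T_min = cosh(S/(2a)) = 1.704128

a=62.229 sag=43.817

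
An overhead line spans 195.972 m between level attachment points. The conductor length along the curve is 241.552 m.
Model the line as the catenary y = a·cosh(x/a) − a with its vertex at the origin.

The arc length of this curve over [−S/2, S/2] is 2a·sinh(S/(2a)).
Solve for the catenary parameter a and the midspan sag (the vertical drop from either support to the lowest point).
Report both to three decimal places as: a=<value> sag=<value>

a=85.698 sag=62.393

seed: a₀ = √(S³/(24(L−S))) = √(195.972³/(24·45.580)) = 82.946536
iter 1: u=1.181315  f(a)=+3.288e+00  f'(a)=-1.260e+00  a ← 82.946536 − (+3.288e+00/-1.260e+00) = 85.555656
iter 2: u=1.145290  f(a)=+1.615e-01  f'(a)=-1.139e+00  a ← 85.555656 − (+1.615e-01/-1.139e+00) = 85.697442
iter 3: u=1.143395  f(a)=+4.343e-04  f'(a)=-1.133e+00  a ← 85.697442 − (+4.343e-04/-1.133e+00) = 85.697825
iter 4: u=1.143390  f(a)=+3.159e-09  f'(a)=-1.133e+00  a ← 85.697825 − (+3.159e-09/-1.133e+00) = 85.697825
iter 5: u=1.143390  f(a)=+0.000e+00  f'(a)=-1.133e+00  a ← 85.697825 − (+0.000e+00/-1.133e+00) = 85.697825
converged: |Δa| < 1e-12 after 5 iterations
sag = a·(cosh(S/(2a)) − 1) = 85.697825·(cosh(1.143390) − 1) = 62.393226
T_max/T_min = cosh(S/(2a)) = 1.728061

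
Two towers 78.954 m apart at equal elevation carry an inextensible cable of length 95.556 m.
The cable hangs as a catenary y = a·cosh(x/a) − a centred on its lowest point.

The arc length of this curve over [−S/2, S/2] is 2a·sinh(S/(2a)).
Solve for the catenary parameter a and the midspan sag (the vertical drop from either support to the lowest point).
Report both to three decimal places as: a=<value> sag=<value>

seed: a₀ = √(S³/(24(L−S))) = √(78.954³/(24·16.602)) = 35.145958
iter 1: u=1.123230  f(a)=+1.079e+00  f'(a)=-1.069e+00  a ← 35.145958 − (+1.079e+00/-1.069e+00) = 36.155189
iter 2: u=1.091876  f(a)=+4.824e-02  f'(a)=-9.758e-01  a ← 36.155189 − (+4.824e-02/-9.758e-01) = 36.204621
iter 3: u=1.090386  f(a)=+1.063e-04  f'(a)=-9.715e-01  a ← 36.204621 − (+1.063e-04/-9.715e-01) = 36.204731
iter 4: u=1.090382  f(a)=+5.191e-10  f'(a)=-9.715e-01  a ← 36.204731 − (+5.191e-10/-9.715e-01) = 36.204731
iter 5: u=1.090382  f(a)=-1.421e-14  f'(a)=-9.715e-01  a ← 36.204731 − (-1.421e-14/-9.715e-01) = 36.204731
converged: |Δa| < 1e-12 after 5 iterations
sag = a·(cosh(S/(2a)) − 1) = 36.204731·(cosh(1.090382) − 1) = 23.741243
T_max/T_min = cosh(S/(2a)) = 1.655750

a=36.205 sag=23.741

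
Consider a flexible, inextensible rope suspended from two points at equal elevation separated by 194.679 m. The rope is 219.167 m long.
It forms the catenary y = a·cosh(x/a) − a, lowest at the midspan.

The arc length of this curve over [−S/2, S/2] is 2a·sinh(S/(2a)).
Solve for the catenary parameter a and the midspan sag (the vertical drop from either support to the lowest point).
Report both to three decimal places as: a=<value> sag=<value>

seed: a₀ = √(S³/(24(L−S))) = √(194.679³/(24·24.488)) = 112.046006
iter 1: u=0.868746  f(a)=+9.409e-01  f'(a)=-4.710e-01  a ← 112.046006 − (+9.409e-01/-4.710e-01) = 114.043595
iter 2: u=0.853529  f(a)=+2.575e-02  f'(a)=-4.455e-01  a ← 114.043595 − (+2.575e-02/-4.455e-01) = 114.101393
iter 3: u=0.853097  f(a)=+2.049e-05  f'(a)=-4.448e-01  a ← 114.101393 − (+2.049e-05/-4.448e-01) = 114.101439
iter 4: u=0.853096  f(a)=+1.299e-11  f'(a)=-4.448e-01  a ← 114.101439 − (+1.299e-11/-4.448e-01) = 114.101439
converged: |Δa| < 1e-12 after 4 iterations
sag = a·(cosh(S/(2a)) − 1) = 114.101439·(cosh(0.853096) − 1) = 44.099957
T_max/T_min = cosh(S/(2a)) = 1.386498

a=114.101 sag=44.100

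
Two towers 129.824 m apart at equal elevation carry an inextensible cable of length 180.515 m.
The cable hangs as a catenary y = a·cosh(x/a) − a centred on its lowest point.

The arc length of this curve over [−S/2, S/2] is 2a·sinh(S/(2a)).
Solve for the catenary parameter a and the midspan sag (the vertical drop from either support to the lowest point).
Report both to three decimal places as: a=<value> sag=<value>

seed: a₀ = √(S³/(24(L−S))) = √(129.824³/(24·50.691)) = 42.409332
iter 1: u=1.530607  f(a)=+6.280e+00  f'(a)=-3.000e+00  a ← 42.409332 − (+6.280e+00/-3.000e+00) = 44.502993
iter 2: u=1.458599  f(a)=+4.950e-01  f'(a)=-2.544e+00  a ← 44.502993 − (+4.950e-01/-2.544e+00) = 44.697594
iter 3: u=1.452248  f(a)=+3.657e-03  f'(a)=-2.506e+00  a ← 44.697594 − (+3.657e-03/-2.506e+00) = 44.699053
iter 4: u=1.452201  f(a)=+2.029e-07  f'(a)=-2.506e+00  a ← 44.699053 − (+2.029e-07/-2.506e+00) = 44.699053
iter 5: u=1.452201  f(a)=+2.842e-14  f'(a)=-2.506e+00  a ← 44.699053 − (+2.842e-14/-2.506e+00) = 44.699053
converged: |Δa| < 1e-12 after 5 iterations
sag = a·(cosh(S/(2a)) − 1) = 44.699053·(cosh(1.452201) − 1) = 56.020467
T_max/T_min = cosh(S/(2a)) = 2.253281

a=44.699 sag=56.020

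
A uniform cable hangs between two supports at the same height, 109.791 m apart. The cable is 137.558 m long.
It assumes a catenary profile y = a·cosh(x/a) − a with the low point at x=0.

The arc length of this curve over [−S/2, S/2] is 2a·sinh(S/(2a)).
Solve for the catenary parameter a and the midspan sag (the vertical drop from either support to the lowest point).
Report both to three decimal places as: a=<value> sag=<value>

a=46.164 sag=36.671

seed: a₀ = √(S³/(24(L−S))) = √(109.791³/(24·27.767)) = 44.563574
iter 1: u=1.231847  f(a)=+2.184e+00  f'(a)=-1.446e+00  a ← 44.563574 − (+2.184e+00/-1.446e+00) = 46.074478
iter 2: u=1.191451  f(a)=+1.160e-01  f'(a)=-1.296e+00  a ← 46.074478 − (+1.160e-01/-1.296e+00) = 46.163999
iter 3: u=1.189141  f(a)=+3.678e-04  f'(a)=-1.288e+00  a ← 46.163999 − (+3.678e-04/-1.288e+00) = 46.164284
iter 4: u=1.189134  f(a)=+3.724e-09  f'(a)=-1.288e+00  a ← 46.164284 − (+3.724e-09/-1.288e+00) = 46.164284
iter 5: u=1.189134  f(a)=+0.000e+00  f'(a)=-1.288e+00  a ← 46.164284 − (+0.000e+00/-1.288e+00) = 46.164284
converged: |Δa| < 1e-12 after 5 iterations
sag = a·(cosh(S/(2a)) − 1) = 46.164284·(cosh(1.189134) − 1) = 36.671046
T_max/T_min = cosh(S/(2a)) = 1.794360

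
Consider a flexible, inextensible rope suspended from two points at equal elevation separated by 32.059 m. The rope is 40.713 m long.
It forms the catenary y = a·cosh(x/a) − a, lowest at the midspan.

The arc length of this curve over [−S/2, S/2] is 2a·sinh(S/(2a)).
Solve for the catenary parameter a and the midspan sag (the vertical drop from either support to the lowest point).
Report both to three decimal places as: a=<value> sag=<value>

a=13.077 sag=11.118

seed: a₀ = √(S³/(24(L−S))) = √(32.059³/(24·8.654)) = 12.595369
iter 1: u=1.272650  f(a)=+7.285e-01  f'(a)=-1.610e+00  a ← 12.595369 − (+7.285e-01/-1.610e+00) = 13.047832
iter 2: u=1.228518  f(a)=+4.109e-02  f'(a)=-1.433e+00  a ← 13.047832 − (+4.109e-02/-1.433e+00) = 13.076509
iter 3: u=1.225824  f(a)=+1.481e-04  f'(a)=-1.423e+00  a ← 13.076509 − (+1.481e-04/-1.423e+00) = 13.076613
iter 4: u=1.225814  f(a)=+1.938e-09  f'(a)=-1.423e+00  a ← 13.076613 − (+1.938e-09/-1.423e+00) = 13.076613
iter 5: u=1.225814  f(a)=-7.105e-15  f'(a)=-1.423e+00  a ← 13.076613 − (-7.105e-15/-1.423e+00) = 13.076613
converged: |Δa| < 1e-12 after 5 iterations
sag = a·(cosh(S/(2a)) − 1) = 13.076613·(cosh(1.225814) − 1) = 11.118116
T_max/T_min = cosh(S/(2a)) = 1.850229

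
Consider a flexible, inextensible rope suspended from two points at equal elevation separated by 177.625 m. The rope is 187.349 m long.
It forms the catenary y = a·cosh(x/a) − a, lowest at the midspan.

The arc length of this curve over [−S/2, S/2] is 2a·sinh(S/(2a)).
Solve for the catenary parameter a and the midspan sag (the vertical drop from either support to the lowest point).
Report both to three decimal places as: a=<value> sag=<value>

a=156.220 sag=25.933

seed: a₀ = √(S³/(24(L−S))) = √(177.625³/(24·9.724)) = 154.963009
iter 1: u=0.573121  f(a)=+1.610e-01  f'(a)=-1.297e-01  a ← 154.963009 − (+1.610e-01/-1.297e-01) = 156.204261
iter 2: u=0.568566  f(a)=+1.954e-03  f'(a)=-1.265e-01  a ← 156.204261 − (+1.954e-03/-1.265e-01) = 156.219706
iter 3: u=0.568510  f(a)=+2.960e-07  f'(a)=-1.265e-01  a ← 156.219706 − (+2.960e-07/-1.265e-01) = 156.219708
iter 4: u=0.568510  f(a)=-2.842e-14  f'(a)=-1.265e-01  a ← 156.219708 − (-2.842e-14/-1.265e-01) = 156.219708
converged: |Δa| < 1e-12 after 4 iterations
sag = a·(cosh(S/(2a)) − 1) = 156.219708·(cosh(0.568510) − 1) = 25.932726
T_max/T_min = cosh(S/(2a)) = 1.166002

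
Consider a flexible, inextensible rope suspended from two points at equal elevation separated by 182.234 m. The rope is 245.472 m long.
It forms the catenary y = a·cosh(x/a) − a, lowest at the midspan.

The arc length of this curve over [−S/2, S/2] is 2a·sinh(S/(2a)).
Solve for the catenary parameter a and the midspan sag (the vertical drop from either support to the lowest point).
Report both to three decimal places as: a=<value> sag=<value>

a=66.202 sag=73.250

seed: a₀ = √(S³/(24(L−S))) = √(182.234³/(24·63.238)) = 63.146521
iter 1: u=1.442946  f(a)=+6.919e+00  f'(a)=-2.452e+00  a ← 63.146521 − (+6.919e+00/-2.452e+00) = 65.968264
iter 2: u=1.381225  f(a)=+4.908e-01  f'(a)=-2.116e+00  a ← 65.968264 − (+4.908e-01/-2.116e+00) = 66.200276
iter 3: u=1.376384  f(a)=+2.887e-03  f'(a)=-2.091e+00  a ← 66.200276 − (+2.887e-03/-2.091e+00) = 66.201656
iter 4: u=1.376355  f(a)=+1.011e-07  f'(a)=-2.091e+00  a ← 66.201656 − (+1.011e-07/-2.091e+00) = 66.201656
iter 5: u=1.376355  f(a)=-8.527e-14  f'(a)=-2.091e+00  a ← 66.201656 − (-8.527e-14/-2.091e+00) = 66.201656
converged: |Δa| < 1e-12 after 5 iterations
sag = a·(cosh(S/(2a)) − 1) = 66.201656·(cosh(1.376355) − 1) = 73.250074
T_max/T_min = cosh(S/(2a)) = 2.106469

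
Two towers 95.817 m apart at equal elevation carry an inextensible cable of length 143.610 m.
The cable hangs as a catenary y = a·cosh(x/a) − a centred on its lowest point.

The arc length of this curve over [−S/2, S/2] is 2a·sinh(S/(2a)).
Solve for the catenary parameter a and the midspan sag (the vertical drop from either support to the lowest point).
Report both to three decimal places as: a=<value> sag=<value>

seed: a₀ = √(S³/(24(L−S))) = √(95.817³/(24·47.793)) = 27.693388
iter 1: u=1.729962  f(a)=+7.683e+00  f'(a)=-4.601e+00  a ← 27.693388 − (+7.683e+00/-4.601e+00) = 29.363141
iter 2: u=1.631586  f(a)=+7.497e-01  f'(a)=-3.743e+00  a ← 29.363141 − (+7.497e-01/-3.743e+00) = 29.563420
iter 3: u=1.620533  f(a)=+8.843e-03  f'(a)=-3.656e+00  a ← 29.563420 − (+8.843e-03/-3.656e+00) = 29.565839
iter 4: u=1.620400  f(a)=+1.263e-06  f'(a)=-3.655e+00  a ← 29.565839 − (+1.263e-06/-3.655e+00) = 29.565839
iter 5: u=1.620400  f(a)=+2.842e-14  f'(a)=-3.655e+00  a ← 29.565839 − (+2.842e-14/-3.655e+00) = 29.565839
converged: |Δa| < 1e-12 after 5 iterations
sag = a·(cosh(S/(2a)) − 1) = 29.565839·(cosh(1.620400) − 1) = 48.087859
T_max/T_min = cosh(S/(2a)) = 2.626467

a=29.566 sag=48.088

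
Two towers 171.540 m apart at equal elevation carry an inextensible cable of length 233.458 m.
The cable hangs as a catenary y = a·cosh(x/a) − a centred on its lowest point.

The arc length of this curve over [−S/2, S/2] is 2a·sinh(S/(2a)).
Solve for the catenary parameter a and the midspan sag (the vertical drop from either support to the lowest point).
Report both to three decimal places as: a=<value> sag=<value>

seed: a₀ = √(S³/(24(L−S))) = √(171.540³/(24·61.918)) = 58.281944
iter 1: u=1.471639  f(a)=+7.061e+00  f'(a)=-2.622e+00  a ← 58.281944 − (+7.061e+00/-2.622e+00) = 60.975005
iter 2: u=1.406642  f(a)=+5.189e-01  f'(a)=-2.250e+00  a ← 60.975005 − (+5.189e-01/-2.250e+00) = 61.205683
iter 3: u=1.401340  f(a)=+3.294e-03  f'(a)=-2.221e+00  a ← 61.205683 − (+3.294e-03/-2.221e+00) = 61.207166
iter 4: u=1.401307  f(a)=+1.346e-07  f'(a)=-2.221e+00  a ← 61.207166 − (+1.346e-07/-2.221e+00) = 61.207166
iter 5: u=1.401307  f(a)=+2.842e-14  f'(a)=-2.221e+00  a ← 61.207166 − (+2.842e-14/-2.221e+00) = 61.207166
converged: |Δa| < 1e-12 after 5 iterations
sag = a·(cosh(S/(2a)) − 1) = 61.207166·(cosh(1.401307) − 1) = 70.595628
T_max/T_min = cosh(S/(2a)) = 2.153388

a=61.207 sag=70.596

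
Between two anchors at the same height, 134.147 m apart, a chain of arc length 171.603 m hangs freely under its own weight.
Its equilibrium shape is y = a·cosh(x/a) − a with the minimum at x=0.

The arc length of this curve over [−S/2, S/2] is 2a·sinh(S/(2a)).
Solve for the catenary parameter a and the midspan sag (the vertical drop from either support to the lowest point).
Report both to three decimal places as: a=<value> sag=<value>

a=53.865 sag=47.443

seed: a₀ = √(S³/(24(L−S))) = √(134.147³/(24·37.456)) = 51.820921
iter 1: u=1.294332  f(a)=+3.266e+00  f'(a)=-1.703e+00  a ← 51.820921 − (+3.266e+00/-1.703e+00) = 53.738792
iter 2: u=1.248139  f(a)=+1.900e-01  f'(a)=-1.510e+00  a ← 53.738792 − (+1.900e-01/-1.510e+00) = 53.864667
iter 3: u=1.245223  f(a)=+7.316e-04  f'(a)=-1.498e+00  a ← 53.864667 − (+7.316e-04/-1.498e+00) = 53.865155
iter 4: u=1.245211  f(a)=+1.094e-08  f'(a)=-1.498e+00  a ← 53.865155 − (+1.094e-08/-1.498e+00) = 53.865155
iter 5: u=1.245211  f(a)=-2.842e-14  f'(a)=-1.498e+00  a ← 53.865155 − (-2.842e-14/-1.498e+00) = 53.865155
converged: |Δa| < 1e-12 after 5 iterations
sag = a·(cosh(S/(2a)) − 1) = 53.865155·(cosh(1.245211) − 1) = 47.443050
T_max/T_min = cosh(S/(2a)) = 1.880774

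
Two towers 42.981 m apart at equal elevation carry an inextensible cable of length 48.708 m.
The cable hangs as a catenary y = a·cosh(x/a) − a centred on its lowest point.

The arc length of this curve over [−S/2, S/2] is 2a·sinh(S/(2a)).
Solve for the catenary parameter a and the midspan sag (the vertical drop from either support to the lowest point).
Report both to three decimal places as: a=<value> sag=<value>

a=24.501 sag=10.045

seed: a₀ = √(S³/(24(L−S))) = √(42.981³/(24·5.727)) = 24.035079
iter 1: u=0.894131  f(a)=+2.333e-01  f'(a)=-5.158e-01  a ← 24.035079 − (+2.333e-01/-5.158e-01) = 24.487491
iter 2: u=0.877611  f(a)=+6.751e-03  f'(a)=-4.863e-01  a ← 24.487491 − (+6.751e-03/-4.863e-01) = 24.501374
iter 3: u=0.877114  f(a)=+6.025e-06  f'(a)=-4.854e-01  a ← 24.501374 − (+6.025e-06/-4.854e-01) = 24.501386
iter 4: u=0.877114  f(a)=+4.810e-12  f'(a)=-4.854e-01  a ← 24.501386 − (+4.810e-12/-4.854e-01) = 24.501386
converged: |Δa| < 1e-12 after 4 iterations
sag = a·(cosh(S/(2a)) − 1) = 24.501386·(cosh(0.877114) − 1) = 10.044746
T_max/T_min = cosh(S/(2a)) = 1.409966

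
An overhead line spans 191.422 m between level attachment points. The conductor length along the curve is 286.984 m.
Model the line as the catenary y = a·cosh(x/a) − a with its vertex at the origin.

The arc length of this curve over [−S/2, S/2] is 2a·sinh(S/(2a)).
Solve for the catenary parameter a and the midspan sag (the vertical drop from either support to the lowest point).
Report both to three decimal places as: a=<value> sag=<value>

a=59.044 sag=96.121

seed: a₀ = √(S³/(24(L−S))) = √(191.422³/(24·95.562)) = 55.301834
iter 1: u=1.730702  f(a)=+1.538e+01  f'(a)=-4.608e+00  a ← 55.301834 − (+1.538e+01/-4.608e+00) = 58.638490
iter 2: u=1.632221  f(a)=+1.502e+00  f'(a)=-3.749e+00  a ← 58.638490 − (+1.502e+00/-3.749e+00) = 59.039063
iter 3: u=1.621147  f(a)=+1.774e-02  f'(a)=-3.660e+00  a ← 59.039063 − (+1.774e-02/-3.660e+00) = 59.043909
iter 4: u=1.621014  f(a)=+2.541e-06  f'(a)=-3.659e+00  a ← 59.043909 − (+2.541e-06/-3.659e+00) = 59.043910
iter 5: u=1.621014  f(a)=+0.000e+00  f'(a)=-3.659e+00  a ← 59.043910 − (+0.000e+00/-3.659e+00) = 59.043910
converged: |Δa| < 1e-12 after 5 iterations
sag = a·(cosh(S/(2a)) − 1) = 59.043910·(cosh(1.621014) − 1) = 96.120962
T_max/T_min = cosh(S/(2a)) = 2.627957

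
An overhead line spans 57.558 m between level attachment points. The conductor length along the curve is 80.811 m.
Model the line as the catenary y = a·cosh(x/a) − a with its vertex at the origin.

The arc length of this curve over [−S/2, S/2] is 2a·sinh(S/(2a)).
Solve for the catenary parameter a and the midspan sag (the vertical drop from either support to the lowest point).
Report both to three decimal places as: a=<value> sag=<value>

seed: a₀ = √(S³/(24(L−S))) = √(57.558³/(24·23.253)) = 18.484743
iter 1: u=1.556906  f(a)=+2.986e+00  f'(a)=-3.181e+00  a ← 18.484743 − (+2.986e+00/-3.181e+00) = 19.423589
iter 2: u=1.481652  f(a)=+2.426e-01  f'(a)=-2.683e+00  a ← 19.423589 − (+2.426e-01/-2.683e+00) = 19.514001
iter 3: u=1.474787  f(a)=+1.914e-03  f'(a)=-2.641e+00  a ← 19.514001 − (+1.914e-03/-2.641e+00) = 19.514726
iter 4: u=1.474732  f(a)=+1.212e-07  f'(a)=-2.641e+00  a ← 19.514726 − (+1.212e-07/-2.641e+00) = 19.514726
iter 5: u=1.474732  f(a)=+1.421e-14  f'(a)=-2.641e+00  a ← 19.514726 − (+1.421e-14/-2.641e+00) = 19.514726
converged: |Δa| < 1e-12 after 5 iterations
sag = a·(cosh(S/(2a)) − 1) = 19.514726·(cosh(1.474732) − 1) = 25.356523
T_max/T_min = cosh(S/(2a)) = 2.299353

a=19.515 sag=25.357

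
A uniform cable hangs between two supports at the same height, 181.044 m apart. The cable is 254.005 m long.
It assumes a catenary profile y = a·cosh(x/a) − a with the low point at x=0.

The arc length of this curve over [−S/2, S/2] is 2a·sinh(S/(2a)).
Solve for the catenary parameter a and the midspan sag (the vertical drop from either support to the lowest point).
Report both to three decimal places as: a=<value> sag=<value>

a=61.450 sag=79.638

seed: a₀ = √(S³/(24(L−S))) = √(181.044³/(24·72.961)) = 58.213699
iter 1: u=1.554995  f(a)=+9.346e+00  f'(a)=-3.168e+00  a ← 58.213699 − (+9.346e+00/-3.168e+00) = 61.164360
iter 2: u=1.479980  f(a)=+7.576e-01  f'(a)=-2.673e+00  a ← 61.164360 − (+7.576e-01/-2.673e+00) = 61.447787
iter 3: u=1.473153  f(a)=+5.948e-03  f'(a)=-2.631e+00  a ← 61.447787 − (+5.948e-03/-2.631e+00) = 61.450048
iter 4: u=1.473099  f(a)=+3.731e-07  f'(a)=-2.631e+00  a ← 61.450048 − (+3.731e-07/-2.631e+00) = 61.450048
iter 5: u=1.473099  f(a)=+5.684e-14  f'(a)=-2.631e+00  a ← 61.450048 − (+5.684e-14/-2.631e+00) = 61.450048
converged: |Δa| < 1e-12 after 5 iterations
sag = a·(cosh(S/(2a)) − 1) = 61.450048·(cosh(1.473099) − 1) = 79.637667
T_max/T_min = cosh(S/(2a)) = 2.295974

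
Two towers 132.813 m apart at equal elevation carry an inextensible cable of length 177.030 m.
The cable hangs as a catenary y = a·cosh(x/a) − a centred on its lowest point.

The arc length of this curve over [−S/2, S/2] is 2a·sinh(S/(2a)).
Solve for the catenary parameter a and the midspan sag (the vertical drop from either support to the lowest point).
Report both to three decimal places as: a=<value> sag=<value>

seed: a₀ = √(S³/(24(L−S))) = √(132.813³/(24·44.217)) = 46.985151
iter 1: u=1.413351  f(a)=+4.632e+00  f'(a)=-2.286e+00  a ← 46.985151 − (+4.632e+00/-2.286e+00) = 49.011538
iter 2: u=1.354916  f(a)=+3.165e-01  f'(a)=-1.983e+00  a ← 49.011538 − (+3.165e-01/-1.983e+00) = 49.171136
iter 3: u=1.350518  f(a)=+1.718e-03  f'(a)=-1.962e+00  a ← 49.171136 − (+1.718e-03/-1.962e+00) = 49.172012
iter 4: u=1.350494  f(a)=+5.118e-08  f'(a)=-1.962e+00  a ← 49.172012 − (+5.118e-08/-1.962e+00) = 49.172012
iter 5: u=1.350494  f(a)=+2.842e-14  f'(a)=-1.962e+00  a ← 49.172012 − (+2.842e-14/-1.962e+00) = 49.172012
converged: |Δa| < 1e-12 after 5 iterations
sag = a·(cosh(S/(2a)) − 1) = 49.172012·(cosh(1.350494) − 1) = 52.084060
T_max/T_min = cosh(S/(2a)) = 2.059222

a=49.172 sag=52.084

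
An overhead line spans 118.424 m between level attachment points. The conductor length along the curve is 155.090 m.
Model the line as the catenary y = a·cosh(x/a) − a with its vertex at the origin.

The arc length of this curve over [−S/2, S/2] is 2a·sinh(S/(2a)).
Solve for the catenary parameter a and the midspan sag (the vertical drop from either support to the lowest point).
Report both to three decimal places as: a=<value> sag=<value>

seed: a₀ = √(S³/(24(L−S))) = √(118.424³/(24·36.666)) = 43.443239
iter 1: u=1.362974  f(a)=+3.560e+00  f'(a)=-2.023e+00  a ← 43.443239 − (+3.560e+00/-2.023e+00) = 45.203059
iter 2: u=1.309911  f(a)=+2.278e-01  f'(a)=-1.772e+00  a ← 45.203059 − (+2.278e-01/-1.772e+00) = 45.331609
iter 3: u=1.306197  f(a)=+1.073e-03  f'(a)=-1.755e+00  a ← 45.331609 − (+1.073e-03/-1.755e+00) = 45.332220
iter 4: u=1.306179  f(a)=+2.407e-08  f'(a)=-1.755e+00  a ← 45.332220 − (+2.407e-08/-1.755e+00) = 45.332220
iter 5: u=1.306179  f(a)=+2.842e-14  f'(a)=-1.755e+00  a ← 45.332220 − (+2.842e-14/-1.755e+00) = 45.332220
converged: |Δa| < 1e-12 after 5 iterations
sag = a·(cosh(S/(2a)) − 1) = 45.332220·(cosh(1.306179) − 1) = 44.491146
T_max/T_min = cosh(S/(2a)) = 1.981446

a=45.332 sag=44.491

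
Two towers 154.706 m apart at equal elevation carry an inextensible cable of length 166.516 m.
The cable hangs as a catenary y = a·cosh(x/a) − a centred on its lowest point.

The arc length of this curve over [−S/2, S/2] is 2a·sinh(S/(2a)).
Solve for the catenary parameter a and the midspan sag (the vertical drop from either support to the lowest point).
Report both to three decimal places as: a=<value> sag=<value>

a=115.582 sag=26.865

seed: a₀ = √(S³/(24(L−S))) = √(154.706³/(24·11.810)) = 114.295772
iter 1: u=0.676779  f(a)=+2.734e-01  f'(a)=-2.163e-01  a ← 114.295772 − (+2.734e-01/-2.163e-01) = 115.560046
iter 2: u=0.669375  f(a)=+4.603e-03  f'(a)=-2.091e-01  a ← 115.560046 − (+4.603e-03/-2.091e-01) = 115.582065
iter 3: u=0.669247  f(a)=+1.354e-06  f'(a)=-2.089e-01  a ← 115.582065 − (+1.354e-06/-2.089e-01) = 115.582072
iter 4: u=0.669247  f(a)=+1.137e-13  f'(a)=-2.089e-01  a ← 115.582072 − (+1.137e-13/-2.089e-01) = 115.582072
converged: |Δa| < 1e-12 after 4 iterations
sag = a·(cosh(S/(2a)) − 1) = 115.582072·(cosh(0.669247) − 1) = 26.864795
T_max/T_min = cosh(S/(2a)) = 1.232430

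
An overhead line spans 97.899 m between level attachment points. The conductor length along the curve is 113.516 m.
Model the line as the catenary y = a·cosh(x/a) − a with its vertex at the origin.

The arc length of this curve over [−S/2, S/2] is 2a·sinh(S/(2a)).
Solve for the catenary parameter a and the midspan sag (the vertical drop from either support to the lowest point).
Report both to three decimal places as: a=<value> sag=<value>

seed: a₀ = √(S³/(24(L−S))) = √(97.899³/(24·15.617)) = 50.033739
iter 1: u=0.978330  f(a)=+7.646e-01  f'(a)=-6.861e-01  a ← 50.033739 − (+7.646e-01/-6.861e-01) = 51.148224
iter 2: u=0.957013  f(a)=+2.629e-02  f'(a)=-6.396e-01  a ← 51.148224 − (+2.629e-02/-6.396e-01) = 51.189333
iter 3: u=0.956244  f(a)=+3.355e-05  f'(a)=-6.380e-01  a ← 51.189333 − (+3.355e-05/-6.380e-01) = 51.189386
iter 4: u=0.956243  f(a)=+5.475e-11  f'(a)=-6.380e-01  a ← 51.189386 − (+5.475e-11/-6.380e-01) = 51.189386
iter 5: u=0.956243  f(a)=+0.000e+00  f'(a)=-6.380e-01  a ← 51.189386 − (+0.000e+00/-6.380e-01) = 51.189386
converged: |Δa| < 1e-12 after 5 iterations
sag = a·(cosh(S/(2a)) − 1) = 51.189386·(cosh(0.956243) − 1) = 25.242439
T_max/T_min = cosh(S/(2a)) = 1.493119

a=51.189 sag=25.242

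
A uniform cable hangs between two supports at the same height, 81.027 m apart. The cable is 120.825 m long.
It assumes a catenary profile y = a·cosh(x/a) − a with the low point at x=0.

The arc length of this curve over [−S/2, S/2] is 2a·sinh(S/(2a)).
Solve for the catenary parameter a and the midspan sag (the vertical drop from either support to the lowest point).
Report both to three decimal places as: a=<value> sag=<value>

seed: a₀ = √(S³/(24(L−S))) = √(81.027³/(24·39.798)) = 23.599804
iter 1: u=1.716688  f(a)=+6.293e+00  f'(a)=-4.477e+00  a ← 23.599804 − (+6.293e+00/-4.477e+00) = 25.005378
iter 2: u=1.620191  f(a)=+6.060e-01  f'(a)=-3.653e+00  a ← 25.005378 − (+6.060e-01/-3.653e+00) = 25.171285
iter 3: u=1.609513  f(a)=+6.943e-03  f'(a)=-3.570e+00  a ← 25.171285 − (+6.943e-03/-3.570e+00) = 25.173230
iter 4: u=1.609388  f(a)=+9.344e-07  f'(a)=-3.569e+00  a ← 25.173230 − (+9.344e-07/-3.569e+00) = 25.173230
iter 5: u=1.609388  f(a)=+4.263e-14  f'(a)=-3.569e+00  a ← 25.173230 − (+4.263e-14/-3.569e+00) = 25.173230
converged: |Δa| < 1e-12 after 5 iterations
sag = a·(cosh(S/(2a)) − 1) = 25.173230·(cosh(1.609388) − 1) = 40.274166
T_max/T_min = cosh(S/(2a)) = 2.599881

a=25.173 sag=40.274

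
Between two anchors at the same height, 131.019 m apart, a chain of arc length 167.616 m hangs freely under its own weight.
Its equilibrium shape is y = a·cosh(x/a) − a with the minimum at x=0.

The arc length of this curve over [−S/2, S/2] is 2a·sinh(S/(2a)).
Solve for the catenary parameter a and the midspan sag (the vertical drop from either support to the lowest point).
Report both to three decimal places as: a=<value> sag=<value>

a=52.600 sag=46.347

seed: a₀ = √(S³/(24(L−S))) = √(131.019³/(24·36.597)) = 50.602626
iter 1: u=1.294587  f(a)=+3.192e+00  f'(a)=-1.704e+00  a ← 50.602626 − (+3.192e+00/-1.704e+00) = 52.476057
iter 2: u=1.248369  f(a)=+1.858e-01  f'(a)=-1.511e+00  a ← 52.476057 − (+1.858e-01/-1.511e+00) = 52.599065
iter 3: u=1.245450  f(a)=+7.159e-04  f'(a)=-1.499e+00  a ← 52.599065 − (+7.159e-04/-1.499e+00) = 52.599542
iter 4: u=1.245439  f(a)=+1.072e-08  f'(a)=-1.499e+00  a ← 52.599542 − (+1.072e-08/-1.499e+00) = 52.599542
iter 5: u=1.245439  f(a)=+0.000e+00  f'(a)=-1.499e+00  a ← 52.599542 − (+0.000e+00/-1.499e+00) = 52.599542
converged: |Δa| < 1e-12 after 5 iterations
sag = a·(cosh(S/(2a)) − 1) = 52.599542·(cosh(1.245439) − 1) = 46.347376
T_max/T_min = cosh(S/(2a)) = 1.881136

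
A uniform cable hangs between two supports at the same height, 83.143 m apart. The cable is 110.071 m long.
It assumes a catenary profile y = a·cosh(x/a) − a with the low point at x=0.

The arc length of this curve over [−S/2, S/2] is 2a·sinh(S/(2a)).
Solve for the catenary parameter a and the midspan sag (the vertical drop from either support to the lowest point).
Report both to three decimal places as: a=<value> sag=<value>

seed: a₀ = √(S³/(24(L−S))) = √(83.143³/(24·26.928)) = 29.821595
iter 1: u=1.394007  f(a)=+2.741e+00  f'(a)=-2.182e+00  a ← 29.821595 − (+2.741e+00/-2.182e+00) = 31.077605
iter 2: u=1.337667  f(a)=+1.827e-01  f'(a)=-1.900e+00  a ← 31.077605 − (+1.827e-01/-1.900e+00) = 31.173739
iter 3: u=1.333542  f(a)=+9.395e-04  f'(a)=-1.881e+00  a ← 31.173739 − (+9.395e-04/-1.881e+00) = 31.174238
iter 4: u=1.333521  f(a)=+2.513e-08  f'(a)=-1.880e+00  a ← 31.174238 − (+2.513e-08/-1.880e+00) = 31.174238
iter 5: u=1.333521  f(a)=-1.421e-14  f'(a)=-1.880e+00  a ← 31.174238 − (-1.421e-14/-1.880e+00) = 31.174238
converged: |Δa| < 1e-12 after 5 iterations
sag = a·(cosh(S/(2a)) − 1) = 31.174238·(cosh(1.333521) − 1) = 32.077160
T_max/T_min = cosh(S/(2a)) = 2.028964

a=31.174 sag=32.077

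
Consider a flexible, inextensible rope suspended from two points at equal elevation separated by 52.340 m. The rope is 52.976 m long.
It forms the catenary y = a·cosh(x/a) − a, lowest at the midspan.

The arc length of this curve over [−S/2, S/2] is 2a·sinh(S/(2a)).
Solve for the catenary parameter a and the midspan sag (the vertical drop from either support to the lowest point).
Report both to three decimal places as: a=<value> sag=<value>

seed: a₀ = √(S³/(24(L−S))) = √(52.340³/(24·0.636)) = 96.920668
iter 1: u=0.270015  f(a)=+2.323e-03  f'(a)=-1.322e-02  a ← 96.920668 − (+2.323e-03/-1.322e-02) = 97.096348
iter 2: u=0.269526  f(a)=+6.330e-06  f'(a)=-1.315e-02  a ← 97.096348 − (+6.330e-06/-1.315e-02) = 97.096829
iter 3: u=0.269525  f(a)=+4.732e-11  f'(a)=-1.315e-02  a ← 97.096829 − (+4.732e-11/-1.315e-02) = 97.096829
iter 4: u=0.269525  f(a)=-7.105e-15  f'(a)=-1.315e-02  a ← 97.096829 − (-7.105e-15/-1.315e-02) = 97.096829
converged: |Δa| < 1e-12 after 4 iterations
sag = a·(cosh(S/(2a)) − 1) = 97.096829·(cosh(0.269525) − 1) = 3.548133
T_max/T_min = cosh(S/(2a)) = 1.036542

a=97.097 sag=3.548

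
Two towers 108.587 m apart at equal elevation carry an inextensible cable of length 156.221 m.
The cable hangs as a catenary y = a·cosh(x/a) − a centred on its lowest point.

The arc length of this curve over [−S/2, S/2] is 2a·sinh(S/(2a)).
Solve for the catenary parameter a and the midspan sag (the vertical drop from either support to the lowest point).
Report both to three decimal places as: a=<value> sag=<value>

a=35.478 sag=50.312

seed: a₀ = √(S³/(24(L−S))) = √(108.587³/(24·47.634)) = 33.465907
iter 1: u=1.622353  f(a)=+6.676e+00  f'(a)=-3.670e+00  a ← 33.465907 − (+6.676e+00/-3.670e+00) = 35.285074
iter 2: u=1.538710  f(a)=+5.830e-01  f'(a)=-3.055e+00  a ← 35.285074 − (+5.830e-01/-3.055e+00) = 35.475945
iter 3: u=1.530431  f(a)=+5.386e-03  f'(a)=-2.998e+00  a ← 35.475945 − (+5.386e-03/-2.998e+00) = 35.477741
iter 4: u=1.530354  f(a)=+4.691e-07  f'(a)=-2.998e+00  a ← 35.477741 − (+4.691e-07/-2.998e+00) = 35.477741
iter 5: u=1.530354  f(a)=-2.842e-14  f'(a)=-2.998e+00  a ← 35.477741 − (-2.842e-14/-2.998e+00) = 35.477741
converged: |Δa| < 1e-12 after 5 iterations
sag = a·(cosh(S/(2a)) − 1) = 35.477741·(cosh(1.530354) − 1) = 50.312237
T_max/T_min = cosh(S/(2a)) = 2.418135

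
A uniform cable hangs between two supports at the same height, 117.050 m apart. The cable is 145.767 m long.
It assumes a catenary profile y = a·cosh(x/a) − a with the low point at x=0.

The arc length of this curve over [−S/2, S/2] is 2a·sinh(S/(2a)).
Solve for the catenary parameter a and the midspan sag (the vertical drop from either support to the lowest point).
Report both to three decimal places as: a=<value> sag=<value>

seed: a₀ = √(S³/(24(L−S))) = √(117.050³/(24·28.717)) = 48.237187
iter 1: u=1.213276  f(a)=+2.189e+00  f'(a)=-1.375e+00  a ← 48.237187 − (+2.189e+00/-1.375e+00) = 49.828901
iter 2: u=1.174519  f(a)=+1.130e-01  f'(a)=-1.237e+00  a ← 49.828901 − (+1.130e-01/-1.237e+00) = 49.920297
iter 3: u=1.172369  f(a)=+3.376e-04  f'(a)=-1.229e+00  a ← 49.920297 − (+3.376e-04/-1.229e+00) = 49.920572
iter 4: u=1.172362  f(a)=+3.032e-09  f'(a)=-1.229e+00  a ← 49.920572 − (+3.032e-09/-1.229e+00) = 49.920572
iter 5: u=1.172362  f(a)=-2.842e-14  f'(a)=-1.229e+00  a ← 49.920572 − (-2.842e-14/-1.229e+00) = 49.920572
converged: |Δa| < 1e-12 after 5 iterations
sag = a·(cosh(S/(2a)) − 1) = 49.920572·(cosh(1.172362) − 1) = 38.420065
T_max/T_min = cosh(S/(2a)) = 1.769624

a=49.921 sag=38.420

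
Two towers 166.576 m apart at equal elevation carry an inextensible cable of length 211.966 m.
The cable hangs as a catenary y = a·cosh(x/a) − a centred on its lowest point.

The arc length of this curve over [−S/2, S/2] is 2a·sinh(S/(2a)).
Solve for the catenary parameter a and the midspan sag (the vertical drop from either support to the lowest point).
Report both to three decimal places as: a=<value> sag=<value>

a=67.649 sag=58.084

seed: a₀ = √(S³/(24(L−S))) = √(166.576³/(24·45.390)) = 65.137777
iter 1: u=1.278644  f(a)=+3.858e+00  f'(a)=-1.635e+00  a ← 65.137777 − (+3.858e+00/-1.635e+00) = 67.497224
iter 2: u=1.233947  f(a)=+2.195e-01  f'(a)=-1.454e+00  a ← 67.497224 − (+2.195e-01/-1.454e+00) = 67.648222
iter 3: u=1.231193  f(a)=+8.058e-04  f'(a)=-1.443e+00  a ← 67.648222 − (+8.058e-04/-1.443e+00) = 67.648780
iter 4: u=1.231183  f(a)=+1.094e-08  f'(a)=-1.443e+00  a ← 67.648780 − (+1.094e-08/-1.443e+00) = 67.648780
iter 5: u=1.231183  f(a)=+0.000e+00  f'(a)=-1.443e+00  a ← 67.648780 − (+0.000e+00/-1.443e+00) = 67.648780
converged: |Δa| < 1e-12 after 5 iterations
sag = a·(cosh(S/(2a)) − 1) = 67.648780·(cosh(1.231183) − 1) = 58.084087
T_max/T_min = cosh(S/(2a)) = 1.858612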